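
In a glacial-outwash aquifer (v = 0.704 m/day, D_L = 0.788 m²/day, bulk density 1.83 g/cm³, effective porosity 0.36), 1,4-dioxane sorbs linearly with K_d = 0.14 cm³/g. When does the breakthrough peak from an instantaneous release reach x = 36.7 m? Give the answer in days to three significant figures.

Retardation factor R = 1 + ρ_b·K_d/n = 1 + 1.83 × 0.14/0.36 = 1.712.
Sorption retards both mechanisms: v_R = v/R = 0.4112 m/day, D_R = D/R = 0.4603 m²/day.
Peak time from v_R²t² + 2D_R t − x² = 0: t = (√(D_R² + v_R²x²) − D_R)/v_R².
√(D_R² + v_R²x²) = √(0.4603² + 0.4112² × 36.7²) = 15.10; v_R² = 0.1691.
t = (15.10 − 0.4603)/0.1691 = 86.6 days.

86.6 days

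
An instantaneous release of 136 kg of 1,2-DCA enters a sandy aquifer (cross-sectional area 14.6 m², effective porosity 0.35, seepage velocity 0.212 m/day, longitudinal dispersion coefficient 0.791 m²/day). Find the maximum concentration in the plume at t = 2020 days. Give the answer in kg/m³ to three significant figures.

0.188 kg/m³

The peak of an instantaneous 1D plume sits at x = vt; there the Gaussian factor is 1 and C_max = M/(n_e·A·√(4πDt)), where n_e·A is the pore area the mass is dissolved in.
√(4πDt) = √(4π × 0.791 × 2020) = 141.7 m, so C_max = 136/(0.35 × 14.6 × 141.7) = 0.188 kg/m³.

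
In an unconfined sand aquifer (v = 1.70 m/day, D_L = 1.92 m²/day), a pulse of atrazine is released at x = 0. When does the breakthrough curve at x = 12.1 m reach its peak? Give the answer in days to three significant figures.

6.48 days

For the 1D instantaneous-source solution, setting ∂C/∂t = 0 at fixed x gives v²t² + 2Dt − x² = 0, so t = (√(D² + v²x²) − D)/v².
√(D² + v²x²) = √(1.92² + 1.70² × 12.1²) = 20.66; v² = 2.89.
t = (20.66 − 1.92)/2.89 = 6.48 days (vs. the pure-advection estimate x/v = 7.12 d).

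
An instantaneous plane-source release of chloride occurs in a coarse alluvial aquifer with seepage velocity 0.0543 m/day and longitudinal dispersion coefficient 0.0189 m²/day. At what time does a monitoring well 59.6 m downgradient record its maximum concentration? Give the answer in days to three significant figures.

1090 days

For the 1D instantaneous-source solution, setting ∂C/∂t = 0 at fixed x gives v²t² + 2Dt − x² = 0, so t = (√(D² + v²x²) − D)/v².
√(D² + v²x²) = √(0.0189² + 0.0543² × 59.6²) = 3.236; v² = 0.00294849.
t = (3.236 − 0.0189)/0.00294849 = 1090 days (vs. the pure-advection estimate x/v = 1100 d).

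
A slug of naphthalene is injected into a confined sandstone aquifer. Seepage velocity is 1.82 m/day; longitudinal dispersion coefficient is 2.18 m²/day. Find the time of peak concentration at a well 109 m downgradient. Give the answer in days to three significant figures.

59.2 days

For the 1D instantaneous-source solution, setting ∂C/∂t = 0 at fixed x gives v²t² + 2Dt − x² = 0, so t = (√(D² + v²x²) − D)/v².
√(D² + v²x²) = √(2.18² + 1.82² × 109²) = 198.4; v² = 3.3124.
t = (198.4 − 2.18)/3.3124 = 59.2 days (vs. the pure-advection estimate x/v = 59.9 d).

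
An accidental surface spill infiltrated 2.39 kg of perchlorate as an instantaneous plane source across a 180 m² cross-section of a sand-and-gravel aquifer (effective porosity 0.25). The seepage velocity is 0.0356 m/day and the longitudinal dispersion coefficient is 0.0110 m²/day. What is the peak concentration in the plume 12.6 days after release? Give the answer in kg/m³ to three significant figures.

0.0402 kg/m³

The peak of an instantaneous 1D plume sits at x = vt; there the Gaussian factor is 1 and C_max = M/(n_e·A·√(4πDt)), where n_e·A is the pore area the mass is dissolved in.
√(4πDt) = √(4π × 0.0110 × 12.6) = 1.320 m, so C_max = 2.39/(0.25 × 180 × 1.320) = 0.0402 kg/m³.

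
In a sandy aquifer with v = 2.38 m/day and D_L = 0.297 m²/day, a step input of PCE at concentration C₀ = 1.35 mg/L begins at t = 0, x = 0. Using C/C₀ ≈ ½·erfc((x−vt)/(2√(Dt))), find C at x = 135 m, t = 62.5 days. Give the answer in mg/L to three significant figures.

For a continuous step input, C/C₀ ≈ ½·erfc((x−vt)/(2√(Dt))).
vt = 2.38 × 62.5 = 148.75 m and 2√(Dt) = 2√(0.297 × 62.5) = 8.617 m.
Argument (x−vt)/(2√(Dt)) = (135 − 148.75)/8.617 = -1.596; ½·erfc(-1.596) = 0.9880.
C = 1.35 × 0.9880 = 1.33 mg/L.

1.33 mg/L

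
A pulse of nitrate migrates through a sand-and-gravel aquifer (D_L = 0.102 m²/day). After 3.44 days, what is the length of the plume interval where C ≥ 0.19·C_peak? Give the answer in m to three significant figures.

3.05 m

The plume is Gaussian with σ = √(2Dt) = √(2 × 0.102 × 3.44) = 0.8377 m.
C/C_peak = exp(−Δx²/(2σ²)) = 0.19 ⇒ Δx = σ·√(−2 ln 0.19) = 0.8377 × 1.822 = 1.526 m.
Width = 2Δx = 3.05 m.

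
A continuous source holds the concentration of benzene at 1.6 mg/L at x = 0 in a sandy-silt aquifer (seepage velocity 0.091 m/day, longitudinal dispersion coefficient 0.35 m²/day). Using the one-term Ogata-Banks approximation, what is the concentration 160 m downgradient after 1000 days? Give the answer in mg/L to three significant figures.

0.00729 mg/L

For a continuous step input, C/C₀ ≈ ½·erfc((x−vt)/(2√(Dt))).
vt = 0.091 × 1000 = 91 m and 2√(Dt) = 2√(0.35 × 1000) = 37.42 m.
Argument (x−vt)/(2√(Dt)) = (160 − 91)/37.42 = 1.844; ½·erfc(1.844) = 0.004556.
C = 1.6 × 0.004556 = 0.00729 mg/L.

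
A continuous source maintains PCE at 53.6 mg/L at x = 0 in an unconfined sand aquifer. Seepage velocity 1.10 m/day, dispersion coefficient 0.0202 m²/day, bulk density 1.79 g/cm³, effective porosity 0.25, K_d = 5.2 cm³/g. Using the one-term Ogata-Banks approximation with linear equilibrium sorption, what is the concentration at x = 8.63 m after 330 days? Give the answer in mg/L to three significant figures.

Retardation factor R = 1 + ρ_b·K_d/n = 1 + 1.79 × 5.2/0.25 = 38.23.
Sorption retards both mechanisms: v_R = v/R = 0.02877 m/day, D_R = D/R = 0.0005284 m²/day.
v_R·t = 0.02877 × 330 = 9.4941 m; 2√(D_R t) = 0.8352 m; argument = (8.63 − 9.4941)/0.8352 = -1.035.
C = C₀ × ½·erfc(-1.035) = 53.6 × 0.9284 = 49.8 mg/L.

49.8 mg/L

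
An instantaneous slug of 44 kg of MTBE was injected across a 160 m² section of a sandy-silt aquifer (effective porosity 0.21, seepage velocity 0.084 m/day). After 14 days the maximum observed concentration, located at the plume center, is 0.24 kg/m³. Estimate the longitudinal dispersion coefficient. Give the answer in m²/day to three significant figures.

At the plume center C_max = M/(n_e·A·√(4πDt)), so D = M²/(4πt·(n_e·A·C_max)²).
n_e·A·C_max = 0.21 × 160 × 0.24 = 8.064 kg/m.
D = 44²/(4π × 14 × 8.064²) = 0.169 m²/day.

0.169 m²/day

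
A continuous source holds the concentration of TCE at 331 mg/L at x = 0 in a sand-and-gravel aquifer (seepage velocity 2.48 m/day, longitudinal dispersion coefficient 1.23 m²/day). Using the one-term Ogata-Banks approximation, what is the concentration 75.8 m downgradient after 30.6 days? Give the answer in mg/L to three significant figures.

For a continuous step input, C/C₀ ≈ ½·erfc((x−vt)/(2√(Dt))).
vt = 2.48 × 30.6 = 75.888 m and 2√(Dt) = 2√(1.23 × 30.6) = 12.27 m.
Argument (x−vt)/(2√(Dt)) = (75.8 − 75.888)/12.27 = -0.007172; ½·erfc(-0.007172) = 0.5040.
C = 331 × 0.5040 = 167 mg/L.

167 mg/L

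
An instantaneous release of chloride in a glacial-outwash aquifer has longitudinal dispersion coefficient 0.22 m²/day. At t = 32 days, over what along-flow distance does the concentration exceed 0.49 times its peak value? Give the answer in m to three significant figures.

The plume is Gaussian with σ = √(2Dt) = √(2 × 0.22 × 32) = 3.752 m.
C/C_peak = exp(−Δx²/(2σ²)) = 0.49 ⇒ Δx = σ·√(−2 ln 0.49) = 3.752 × 1.194 = 4.480 m.
Width = 2Δx = 8.96 m.

8.96 m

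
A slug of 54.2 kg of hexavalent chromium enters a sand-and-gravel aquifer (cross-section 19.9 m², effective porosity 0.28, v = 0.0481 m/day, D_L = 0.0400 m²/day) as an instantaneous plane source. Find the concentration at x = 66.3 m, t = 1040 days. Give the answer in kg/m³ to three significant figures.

For an instantaneous plane source, C(x,t) = M/(n_e·A·√(4πDt)) · exp(−(x−vt)²/(4Dt)), with n_e·A the pore (flow) area.
Plume center vt = 0.0481 × 1040 = 50.024 m, so the well at 66.3 m is 16.276 m downgradient of the peak.
√(4πDt) = 22.86 m, giving peak height M/(n_e·A·√(4πDt)) = 54.2/(0.28 × 19.9 × 22.86) = 0.4255 kg/m³.
(x−vt)²/(4Dt) = (16.276)²/(4 × 0.0400 × 1040) = 1.592; exp(−1.592) = 0.2035.
C = 0.4255 × 0.2035 = 0.0866 kg/m³.

0.0866 kg/m³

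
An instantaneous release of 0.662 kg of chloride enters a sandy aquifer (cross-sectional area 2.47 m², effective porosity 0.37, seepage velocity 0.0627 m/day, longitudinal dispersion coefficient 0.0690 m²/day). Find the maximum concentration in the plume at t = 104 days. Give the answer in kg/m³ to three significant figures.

The peak of an instantaneous 1D plume sits at x = vt; there the Gaussian factor is 1 and C_max = M/(n_e·A·√(4πDt)), where n_e·A is the pore area the mass is dissolved in.
√(4πDt) = √(4π × 0.0690 × 104) = 9.496 m, so C_max = 0.662/(0.37 × 2.47 × 9.496) = 0.0763 kg/m³.

0.0763 kg/m³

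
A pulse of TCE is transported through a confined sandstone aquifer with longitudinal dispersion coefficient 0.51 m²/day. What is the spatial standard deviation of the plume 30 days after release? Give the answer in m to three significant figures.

Dispersive spreading gives a Gaussian with σ² = 2Dt; advection only shifts the center.
σ = √(2 × 0.51 × 30) = 5.53 m.

5.53 m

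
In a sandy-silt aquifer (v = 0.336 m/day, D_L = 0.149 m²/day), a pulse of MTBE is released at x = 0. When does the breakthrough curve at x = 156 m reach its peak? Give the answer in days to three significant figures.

463 days

For the 1D instantaneous-source solution, setting ∂C/∂t = 0 at fixed x gives v²t² + 2Dt − x² = 0, so t = (√(D² + v²x²) − D)/v².
√(D² + v²x²) = √(0.149² + 0.336² × 156²) = 52.42; v² = 0.112896.
t = (52.42 − 0.149)/0.112896 = 463 days (vs. the pure-advection estimate x/v = 464 d).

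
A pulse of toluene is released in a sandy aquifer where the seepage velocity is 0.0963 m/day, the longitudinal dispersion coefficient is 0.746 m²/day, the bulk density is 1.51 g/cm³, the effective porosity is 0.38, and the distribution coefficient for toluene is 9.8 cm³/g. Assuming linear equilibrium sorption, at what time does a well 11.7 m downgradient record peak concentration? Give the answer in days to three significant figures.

Retardation factor R = 1 + ρ_b·K_d/n = 1 + 1.51 × 9.8/0.38 = 39.94.
Sorption retards both mechanisms: v_R = v/R = 0.002411 m/day, D_R = D/R = 0.01868 m²/day.
Peak time from v_R²t² + 2D_R t − x² = 0: t = (√(D_R² + v_R²x²) − D_R)/v_R².
√(D_R² + v_R²x²) = √(0.01868² + 0.002411² × 11.7²) = 0.03383; v_R² = 5.813e-06.
t = (0.03383 − 0.01868)/5.813e-06 = 2610 days.

2610 days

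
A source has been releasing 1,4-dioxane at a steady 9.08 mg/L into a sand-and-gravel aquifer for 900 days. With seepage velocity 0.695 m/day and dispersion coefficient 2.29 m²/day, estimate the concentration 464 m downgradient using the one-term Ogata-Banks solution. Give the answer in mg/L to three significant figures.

9.03 mg/L

For a continuous step input, C/C₀ ≈ ½·erfc((x−vt)/(2√(Dt))).
vt = 0.695 × 900 = 625.5 m and 2√(Dt) = 2√(2.29 × 900) = 90.80 m.
Argument (x−vt)/(2√(Dt)) = (464 − 625.5)/90.80 = -1.779; ½·erfc(-1.779) = 0.9941.
C = 9.08 × 0.9941 = 9.03 mg/L.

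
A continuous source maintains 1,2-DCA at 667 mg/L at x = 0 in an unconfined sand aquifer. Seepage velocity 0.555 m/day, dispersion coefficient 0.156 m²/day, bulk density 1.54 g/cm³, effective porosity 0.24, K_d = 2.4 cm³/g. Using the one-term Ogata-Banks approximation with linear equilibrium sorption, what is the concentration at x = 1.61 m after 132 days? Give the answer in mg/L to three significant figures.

Retardation factor R = 1 + ρ_b·K_d/n = 1 + 1.54 × 2.4/0.24 = 16.40.
Sorption retards both mechanisms: v_R = v/R = 0.03384 m/day, D_R = D/R = 0.009512 m²/day.
v_R·t = 0.03384 × 132 = 4.46688 m; 2√(D_R t) = 2.241 m; argument = (1.61 − 4.46688)/2.241 = -1.275.
C = C₀ × ½·erfc(-1.275) = 667 × 0.9643 = 643 mg/L.

643 mg/L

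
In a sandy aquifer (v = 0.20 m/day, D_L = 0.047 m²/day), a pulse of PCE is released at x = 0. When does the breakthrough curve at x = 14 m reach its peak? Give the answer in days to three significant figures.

68.8 days

For the 1D instantaneous-source solution, setting ∂C/∂t = 0 at fixed x gives v²t² + 2Dt − x² = 0, so t = (√(D² + v²x²) − D)/v².
√(D² + v²x²) = √(0.047² + 0.20² × 14²) = 2.800; v² = 0.04.
t = (2.800 − 0.047)/0.04 = 68.8 days (vs. the pure-advection estimate x/v = 70.0 d).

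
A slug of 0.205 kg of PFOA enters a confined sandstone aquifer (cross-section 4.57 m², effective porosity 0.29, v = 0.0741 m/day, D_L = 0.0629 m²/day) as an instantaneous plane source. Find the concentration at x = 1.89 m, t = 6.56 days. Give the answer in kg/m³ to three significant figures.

For an instantaneous plane source, C(x,t) = M/(n_e·A·√(4πDt)) · exp(−(x−vt)²/(4Dt)), with n_e·A the pore (flow) area.
Plume center vt = 0.0741 × 6.56 = 0.486096 m, so the well at 1.89 m is 1.403904 m downgradient of the peak.
√(4πDt) = 2.277 m, giving peak height M/(n_e·A·√(4πDt)) = 0.205/(0.29 × 4.57 × 2.277) = 0.06793 kg/m³.
(x−vt)²/(4Dt) = (1.403904)²/(4 × 0.0629 × 6.56) = 1.194; exp(−1.194) = 0.3030.
C = 0.06793 × 0.3030 = 0.0206 kg/m³.

0.0206 kg/m³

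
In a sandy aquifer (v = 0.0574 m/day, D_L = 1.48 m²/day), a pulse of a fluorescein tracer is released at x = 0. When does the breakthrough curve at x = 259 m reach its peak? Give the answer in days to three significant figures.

4090 days

For the 1D instantaneous-source solution, setting ∂C/∂t = 0 at fixed x gives v²t² + 2Dt − x² = 0, so t = (√(D² + v²x²) − D)/v².
√(D² + v²x²) = √(1.48² + 0.0574² × 259²) = 14.94; v² = 0.00329476.
t = (14.94 − 1.48)/0.00329476 = 4090 days (vs. the pure-advection estimate x/v = 4510 d).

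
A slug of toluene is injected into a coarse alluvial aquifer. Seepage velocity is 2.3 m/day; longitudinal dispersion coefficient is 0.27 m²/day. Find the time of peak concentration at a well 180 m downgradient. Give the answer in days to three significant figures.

78.2 days

For the 1D instantaneous-source solution, setting ∂C/∂t = 0 at fixed x gives v²t² + 2Dt − x² = 0, so t = (√(D² + v²x²) − D)/v².
√(D² + v²x²) = √(0.27² + 2.3² × 180²) = 414.0; v² = 5.29.
t = (414.0 − 0.27)/5.29 = 78.2 days (vs. the pure-advection estimate x/v = 78.3 d).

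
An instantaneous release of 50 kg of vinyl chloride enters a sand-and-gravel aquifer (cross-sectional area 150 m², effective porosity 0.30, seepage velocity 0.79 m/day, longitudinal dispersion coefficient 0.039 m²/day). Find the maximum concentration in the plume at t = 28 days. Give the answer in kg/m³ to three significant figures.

0.300 kg/m³

The peak of an instantaneous 1D plume sits at x = vt; there the Gaussian factor is 1 and C_max = M/(n_e·A·√(4πDt)), where n_e·A is the pore area the mass is dissolved in.
√(4πDt) = √(4π × 0.039 × 28) = 3.704 m, so C_max = 50/(0.30 × 150 × 3.704) = 0.300 kg/m³.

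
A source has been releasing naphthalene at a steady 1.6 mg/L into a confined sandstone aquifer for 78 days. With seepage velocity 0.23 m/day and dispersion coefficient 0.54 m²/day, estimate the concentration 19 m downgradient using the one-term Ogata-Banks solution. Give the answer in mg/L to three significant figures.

For a continuous step input, C/C₀ ≈ ½·erfc((x−vt)/(2√(Dt))).
vt = 0.23 × 78 = 17.94 m and 2√(Dt) = 2√(0.54 × 78) = 12.98 m.
Argument (x−vt)/(2√(Dt)) = (19 − 17.94)/12.98 = 0.08166; ½·erfc(0.08166) = 0.4540.
C = 1.6 × 0.4540 = 0.726 mg/L.

0.726 mg/L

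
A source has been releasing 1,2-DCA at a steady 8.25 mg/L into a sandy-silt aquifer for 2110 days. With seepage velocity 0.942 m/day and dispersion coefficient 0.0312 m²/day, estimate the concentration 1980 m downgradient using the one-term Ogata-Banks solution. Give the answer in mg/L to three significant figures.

For a continuous step input, C/C₀ ≈ ½·erfc((x−vt)/(2√(Dt))).
vt = 0.942 × 2110 = 1987.62 m and 2√(Dt) = 2√(0.0312 × 2110) = 16.23 m.
Argument (x−vt)/(2√(Dt)) = (1980 − 1987.62)/16.23 = -0.4695; ½·erfc(-0.4695) = 0.7466.
C = 8.25 × 0.7466 = 6.16 mg/L.

6.16 mg/L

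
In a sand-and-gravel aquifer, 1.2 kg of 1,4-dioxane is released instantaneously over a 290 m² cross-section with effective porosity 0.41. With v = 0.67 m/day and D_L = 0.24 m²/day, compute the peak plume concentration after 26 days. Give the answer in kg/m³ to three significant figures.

The peak of an instantaneous 1D plume sits at x = vt; there the Gaussian factor is 1 and C_max = M/(n_e·A·√(4πDt)), where n_e·A is the pore area the mass is dissolved in.
√(4πDt) = √(4π × 0.24 × 26) = 8.855 m, so C_max = 1.2/(0.41 × 290 × 8.855) = 0.00114 kg/m³.

0.00114 kg/m³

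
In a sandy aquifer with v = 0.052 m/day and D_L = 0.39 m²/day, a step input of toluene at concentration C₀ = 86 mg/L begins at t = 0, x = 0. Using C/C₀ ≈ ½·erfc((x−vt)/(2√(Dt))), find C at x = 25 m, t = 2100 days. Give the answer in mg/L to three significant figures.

84.4 mg/L

For a continuous step input, C/C₀ ≈ ½·erfc((x−vt)/(2√(Dt))).
vt = 0.052 × 2100 = 109.2 m and 2√(Dt) = 2√(0.39 × 2100) = 57.24 m.
Argument (x−vt)/(2√(Dt)) = (25 − 109.2)/57.24 = -1.471; ½·erfc(-1.471) = 0.9813.
C = 86 × 0.9813 = 84.4 mg/L.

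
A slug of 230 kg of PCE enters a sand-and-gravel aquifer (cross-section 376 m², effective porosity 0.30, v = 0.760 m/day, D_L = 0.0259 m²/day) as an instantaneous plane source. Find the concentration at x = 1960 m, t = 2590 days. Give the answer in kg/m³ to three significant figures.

For an instantaneous plane source, C(x,t) = M/(n_e·A·√(4πDt)) · exp(−(x−vt)²/(4Dt)), with n_e·A the pore (flow) area.
Plume center vt = 0.760 × 2590 = 1968.4 m, so the well at 1960 m is 8.4 m upgradient of the peak.
√(4πDt) = 29.03 m, giving peak height M/(n_e·A·√(4πDt)) = 230/(0.30 × 376 × 29.03) = 0.07024 kg/m³.
(x−vt)²/(4Dt) = (-8.4)²/(4 × 0.0259 × 2590) = 0.2630; exp(−0.2630) = 0.7687.
C = 0.07024 × 0.7687 = 0.0540 kg/m³.

0.0540 kg/m³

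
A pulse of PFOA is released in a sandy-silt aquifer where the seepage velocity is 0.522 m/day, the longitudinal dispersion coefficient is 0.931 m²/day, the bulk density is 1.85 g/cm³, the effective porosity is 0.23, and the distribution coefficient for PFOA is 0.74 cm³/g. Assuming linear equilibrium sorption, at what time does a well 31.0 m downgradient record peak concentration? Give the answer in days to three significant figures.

390 days

Retardation factor R = 1 + ρ_b·K_d/n = 1 + 1.85 × 0.74/0.23 = 6.952.
Sorption retards both mechanisms: v_R = v/R = 0.07509 m/day, D_R = D/R = 0.1339 m²/day.
Peak time from v_R²t² + 2D_R t − x² = 0: t = (√(D_R² + v_R²x²) − D_R)/v_R².
√(D_R² + v_R²x²) = √(0.1339² + 0.07509² × 31.0²) = 2.332; v_R² = 0.005639.
t = (2.332 − 0.1339)/0.005639 = 390 days.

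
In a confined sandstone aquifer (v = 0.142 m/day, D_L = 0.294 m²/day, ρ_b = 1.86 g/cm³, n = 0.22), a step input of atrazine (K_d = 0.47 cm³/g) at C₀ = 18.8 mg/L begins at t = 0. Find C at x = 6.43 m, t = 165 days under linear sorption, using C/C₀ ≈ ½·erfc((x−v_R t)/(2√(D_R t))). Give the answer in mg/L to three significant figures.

Retardation factor R = 1 + ρ_b·K_d/n = 1 + 1.86 × 0.47/0.22 = 4.974.
Sorption retards both mechanisms: v_R = v/R = 0.02855 m/day, D_R = D/R = 0.05911 m²/day.
v_R·t = 0.02855 × 165 = 4.71075 m; 2√(D_R t) = 6.246 m; argument = (6.43 − 4.71075)/6.246 = 0.2753.
C = C₀ × ½·erfc(0.2753) = 18.8 × 0.3485 = 6.55 mg/L.

6.55 mg/L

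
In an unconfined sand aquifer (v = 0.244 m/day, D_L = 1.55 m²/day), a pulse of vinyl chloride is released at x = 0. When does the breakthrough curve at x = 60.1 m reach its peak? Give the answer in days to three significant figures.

222 days

For the 1D instantaneous-source solution, setting ∂C/∂t = 0 at fixed x gives v²t² + 2Dt − x² = 0, so t = (√(D² + v²x²) − D)/v².
√(D² + v²x²) = √(1.55² + 0.244² × 60.1²) = 14.75; v² = 0.059536.
t = (14.75 − 1.55)/0.059536 = 222 days (vs. the pure-advection estimate x/v = 246 d).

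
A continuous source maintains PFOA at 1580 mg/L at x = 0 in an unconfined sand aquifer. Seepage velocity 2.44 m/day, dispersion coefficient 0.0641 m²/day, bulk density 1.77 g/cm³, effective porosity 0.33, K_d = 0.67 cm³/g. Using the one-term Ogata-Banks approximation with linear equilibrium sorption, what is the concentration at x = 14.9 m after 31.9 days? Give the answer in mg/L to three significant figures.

Retardation factor R = 1 + ρ_b·K_d/n = 1 + 1.77 × 0.67/0.33 = 4.594.
Sorption retards both mechanisms: v_R = v/R = 0.5311 m/day, D_R = D/R = 0.01395 m²/day.
v_R·t = 0.5311 × 31.9 = 16.94209 m; 2√(D_R t) = 1.334 m; argument = (14.9 − 16.94209)/1.334 = -1.531.
C = C₀ × ½·erfc(-1.531) = 1580 × 0.9848 = 1560 mg/L.

1560 mg/L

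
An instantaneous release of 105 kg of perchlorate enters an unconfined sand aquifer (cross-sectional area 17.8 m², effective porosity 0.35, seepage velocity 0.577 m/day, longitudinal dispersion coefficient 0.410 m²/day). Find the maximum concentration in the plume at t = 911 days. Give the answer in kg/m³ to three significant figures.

The peak of an instantaneous 1D plume sits at x = vt; there the Gaussian factor is 1 and C_max = M/(n_e·A·√(4πDt)), where n_e·A is the pore area the mass is dissolved in.
√(4πDt) = √(4π × 0.410 × 911) = 68.51 m, so C_max = 105/(0.35 × 17.8 × 68.51) = 0.246 kg/m³.

0.246 kg/m³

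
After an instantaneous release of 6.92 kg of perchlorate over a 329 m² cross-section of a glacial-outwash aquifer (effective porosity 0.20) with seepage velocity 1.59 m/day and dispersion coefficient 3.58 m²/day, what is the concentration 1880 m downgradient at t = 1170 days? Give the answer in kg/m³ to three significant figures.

0.000448 kg/m³

For an instantaneous plane source, C(x,t) = M/(n_e·A·√(4πDt)) · exp(−(x−vt)²/(4Dt)), with n_e·A the pore (flow) area.
Plume center vt = 1.59 × 1170 = 1860.3 m, so the well at 1880 m is 19.7 m downgradient of the peak.
√(4πDt) = 229.4 m, giving peak height M/(n_e·A·√(4πDt)) = 6.92/(0.20 × 329 × 229.4) = 0.0004584 kg/m³.
(x−vt)²/(4Dt) = (19.7)²/(4 × 3.58 × 1170) = 0.02316; exp(−0.02316) = 0.9771.
C = 0.0004584 × 0.9771 = 0.000448 kg/m³.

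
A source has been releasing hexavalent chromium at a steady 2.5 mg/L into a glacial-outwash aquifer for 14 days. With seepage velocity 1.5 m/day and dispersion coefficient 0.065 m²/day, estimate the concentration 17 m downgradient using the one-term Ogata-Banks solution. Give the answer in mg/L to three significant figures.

2.50 mg/L

For a continuous step input, C/C₀ ≈ ½·erfc((x−vt)/(2√(Dt))).
vt = 1.5 × 14 = 21 m and 2√(Dt) = 2√(0.065 × 14) = 1.908 m.
Argument (x−vt)/(2√(Dt)) = (17 − 21)/1.908 = -2.096; ½·erfc(-2.096) = 0.9985.
C = 2.5 × 0.9985 = 2.50 mg/L.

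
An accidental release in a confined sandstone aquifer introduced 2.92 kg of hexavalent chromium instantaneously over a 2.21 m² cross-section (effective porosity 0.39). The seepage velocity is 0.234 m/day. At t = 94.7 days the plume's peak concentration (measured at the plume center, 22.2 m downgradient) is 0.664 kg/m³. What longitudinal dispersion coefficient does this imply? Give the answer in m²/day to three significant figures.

At the plume center C_max = M/(n_e·A·√(4πDt)), so D = M²/(4πt·(n_e·A·C_max)²).
n_e·A·C_max = 0.39 × 2.21 × 0.664 = 0.5723 kg/m.
D = 2.92²/(4π × 94.7 × 0.5723²) = 0.0219 m²/day.

0.0219 m²/day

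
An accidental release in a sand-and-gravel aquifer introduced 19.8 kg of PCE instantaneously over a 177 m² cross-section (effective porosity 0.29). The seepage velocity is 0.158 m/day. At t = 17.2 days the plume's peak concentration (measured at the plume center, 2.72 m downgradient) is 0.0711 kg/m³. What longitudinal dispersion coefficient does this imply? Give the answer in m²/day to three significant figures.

0.136 m²/day

At the plume center C_max = M/(n_e·A·√(4πDt)), so D = M²/(4πt·(n_e·A·C_max)²).
n_e·A·C_max = 0.29 × 177 × 0.0711 = 3.650 kg/m.
D = 19.8²/(4π × 17.2 × 3.650²) = 0.136 m²/day.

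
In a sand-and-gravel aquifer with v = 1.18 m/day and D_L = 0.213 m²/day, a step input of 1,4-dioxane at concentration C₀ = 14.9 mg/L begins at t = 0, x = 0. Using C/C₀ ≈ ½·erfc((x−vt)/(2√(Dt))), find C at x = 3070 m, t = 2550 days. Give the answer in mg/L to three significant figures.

0.478 mg/L

For a continuous step input, C/C₀ ≈ ½·erfc((x−vt)/(2√(Dt))).
vt = 1.18 × 2550 = 3009 m and 2√(Dt) = 2√(0.213 × 2550) = 46.61 m.
Argument (x−vt)/(2√(Dt)) = (3070 − 3009)/46.61 = 1.309; ½·erfc(1.309) = 0.03207.
C = 14.9 × 0.03207 = 0.478 mg/L.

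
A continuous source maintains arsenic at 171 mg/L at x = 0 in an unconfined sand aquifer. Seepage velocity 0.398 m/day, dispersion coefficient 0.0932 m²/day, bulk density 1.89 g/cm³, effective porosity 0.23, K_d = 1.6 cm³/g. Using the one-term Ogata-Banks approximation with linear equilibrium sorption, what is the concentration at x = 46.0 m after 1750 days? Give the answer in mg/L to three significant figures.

Retardation factor R = 1 + ρ_b·K_d/n = 1 + 1.89 × 1.6/0.23 = 14.15.
Sorption retards both mechanisms: v_R = v/R = 0.02813 m/day, D_R = D/R = 0.006587 m²/day.
v_R·t = 0.02813 × 1750 = 49.2275 m; 2√(D_R t) = 6.790 m; argument = (46.0 − 49.2275)/6.790 = -0.4753.
C = C₀ × ½·erfc(-0.4753) = 171 × 0.7493 = 128 mg/L.

128 mg/L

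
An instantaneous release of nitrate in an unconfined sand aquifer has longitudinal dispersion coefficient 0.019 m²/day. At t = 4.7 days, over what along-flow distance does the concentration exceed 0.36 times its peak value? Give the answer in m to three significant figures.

1.21 m

The plume is Gaussian with σ = √(2Dt) = √(2 × 0.019 × 4.7) = 0.4226 m.
C/C_peak = exp(−Δx²/(2σ²)) = 0.36 ⇒ Δx = σ·√(−2 ln 0.36) = 0.4226 × 1.429 = 0.6039 m.
Width = 2Δx = 1.21 m.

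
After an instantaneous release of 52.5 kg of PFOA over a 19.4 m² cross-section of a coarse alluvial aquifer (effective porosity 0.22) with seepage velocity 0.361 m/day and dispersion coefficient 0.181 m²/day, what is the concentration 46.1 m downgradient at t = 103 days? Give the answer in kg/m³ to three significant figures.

0.277 kg/m³

For an instantaneous plane source, C(x,t) = M/(n_e·A·√(4πDt)) · exp(−(x−vt)²/(4Dt)), with n_e·A the pore (flow) area.
Plume center vt = 0.361 × 103 = 37.183 m, so the well at 46.1 m is 8.917 m downgradient of the peak.
√(4πDt) = 15.31 m, giving peak height M/(n_e·A·√(4πDt)) = 52.5/(0.22 × 19.4 × 15.31) = 0.8035 kg/m³.
(x−vt)²/(4Dt) = (8.917)²/(4 × 0.181 × 103) = 1.066; exp(−1.066) = 0.3444.
C = 0.8035 × 0.3444 = 0.277 kg/m³.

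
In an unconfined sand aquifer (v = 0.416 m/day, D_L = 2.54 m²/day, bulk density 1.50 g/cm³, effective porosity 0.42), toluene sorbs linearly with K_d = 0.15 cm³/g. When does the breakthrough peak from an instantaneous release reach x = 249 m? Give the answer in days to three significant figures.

Retardation factor R = 1 + ρ_b·K_d/n = 1 + 1.50 × 0.15/0.42 = 1.536.
Sorption retards both mechanisms: v_R = v/R = 0.2708 m/day, D_R = D/R = 1.654 m²/day.
Peak time from v_R²t² + 2D_R t − x² = 0: t = (√(D_R² + v_R²x²) − D_R)/v_R².
√(D_R² + v_R²x²) = √(1.654² + 0.2708² × 249²) = 67.45; v_R² = 0.07333.
t = (67.45 − 1.654)/0.07333 = 897 days.

897 days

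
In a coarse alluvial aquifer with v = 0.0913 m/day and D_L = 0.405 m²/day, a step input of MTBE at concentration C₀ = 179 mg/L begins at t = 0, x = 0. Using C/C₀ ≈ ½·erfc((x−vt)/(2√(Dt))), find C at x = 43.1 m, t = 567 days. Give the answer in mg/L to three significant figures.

118 mg/L

For a continuous step input, C/C₀ ≈ ½·erfc((x−vt)/(2√(Dt))).
vt = 0.0913 × 567 = 51.7671 m and 2√(Dt) = 2√(0.405 × 567) = 30.31 m.
Argument (x−vt)/(2√(Dt)) = (43.1 − 51.7671)/30.31 = -0.2859; ½·erfc(-0.2859) = 0.6570.
C = 179 × 0.6570 = 118 mg/L.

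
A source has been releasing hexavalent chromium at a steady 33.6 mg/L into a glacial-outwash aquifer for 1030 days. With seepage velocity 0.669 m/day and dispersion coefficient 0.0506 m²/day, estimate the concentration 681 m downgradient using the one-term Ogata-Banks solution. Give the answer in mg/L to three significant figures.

26.4 mg/L

For a continuous step input, C/C₀ ≈ ½·erfc((x−vt)/(2√(Dt))).
vt = 0.669 × 1030 = 689.07 m and 2√(Dt) = 2√(0.0506 × 1030) = 14.44 m.
Argument (x−vt)/(2√(Dt)) = (681 − 689.07)/14.44 = -0.5589; ½·erfc(-0.5589) = 0.7854.
C = 33.6 × 0.7854 = 26.4 mg/L.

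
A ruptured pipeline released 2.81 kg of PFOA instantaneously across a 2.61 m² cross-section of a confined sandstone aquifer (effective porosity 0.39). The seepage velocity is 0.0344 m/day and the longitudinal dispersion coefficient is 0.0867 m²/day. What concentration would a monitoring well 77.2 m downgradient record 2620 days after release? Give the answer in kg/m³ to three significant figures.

0.0430 kg/m³

For an instantaneous plane source, C(x,t) = M/(n_e·A·√(4πDt)) · exp(−(x−vt)²/(4Dt)), with n_e·A the pore (flow) area.
Plume center vt = 0.0344 × 2620 = 90.128 m, so the well at 77.2 m is 12.928 m upgradient of the peak.
√(4πDt) = 53.43 m, giving peak height M/(n_e·A·√(4πDt)) = 2.81/(0.39 × 2.61 × 53.43) = 0.05167 kg/m³.
(x−vt)²/(4Dt) = (-12.928)²/(4 × 0.0867 × 2620) = 0.1839; exp(−0.1839) = 0.8320.
C = 0.05167 × 0.8320 = 0.0430 kg/m³.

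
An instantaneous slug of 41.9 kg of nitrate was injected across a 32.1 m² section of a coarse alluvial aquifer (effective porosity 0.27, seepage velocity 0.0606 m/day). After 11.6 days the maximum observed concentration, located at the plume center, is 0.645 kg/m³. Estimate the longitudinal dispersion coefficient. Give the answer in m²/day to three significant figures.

At the plume center C_max = M/(n_e·A·√(4πDt)), so D = M²/(4πt·(n_e·A·C_max)²).
n_e·A·C_max = 0.27 × 32.1 × 0.645 = 5.590 kg/m.
D = 41.9²/(4π × 11.6 × 5.590²) = 0.385 m²/day.

0.385 m²/day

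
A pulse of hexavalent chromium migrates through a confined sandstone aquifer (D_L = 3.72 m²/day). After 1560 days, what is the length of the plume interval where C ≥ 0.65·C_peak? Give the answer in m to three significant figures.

The plume is Gaussian with σ = √(2Dt) = √(2 × 3.72 × 1560) = 107.7 m.
C/C_peak = exp(−Δx²/(2σ²)) = 0.65 ⇒ Δx = σ·√(−2 ln 0.65) = 107.7 × 0.9282 = 99.97 m.
Width = 2Δx = 200 m.

200 m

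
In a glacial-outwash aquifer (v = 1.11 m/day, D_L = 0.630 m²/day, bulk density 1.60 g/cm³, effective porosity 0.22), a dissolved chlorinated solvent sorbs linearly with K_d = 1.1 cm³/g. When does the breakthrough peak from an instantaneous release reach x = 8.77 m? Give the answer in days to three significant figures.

Retardation factor R = 1 + ρ_b·K_d/n = 1 + 1.60 × 1.1/0.22 = 9.000.
Sorption retards both mechanisms: v_R = v/R = 0.1233 m/day, D_R = D/R = 0.07000 m²/day.
Peak time from v_R²t² + 2D_R t − x² = 0: t = (√(D_R² + v_R²x²) − D_R)/v_R².
√(D_R² + v_R²x²) = √(0.07000² + 0.1233² × 8.77²) = 1.084; v_R² = 0.01520.
t = (1.084 − 0.07000)/0.01520 = 66.7 days.

66.7 days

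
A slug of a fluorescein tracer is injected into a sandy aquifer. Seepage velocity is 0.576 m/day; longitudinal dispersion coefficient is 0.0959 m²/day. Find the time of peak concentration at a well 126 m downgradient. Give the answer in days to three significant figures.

218 days

For the 1D instantaneous-source solution, setting ∂C/∂t = 0 at fixed x gives v²t² + 2Dt − x² = 0, so t = (√(D² + v²x²) − D)/v².
√(D² + v²x²) = √(0.0959² + 0.576² × 126²) = 72.58; v² = 0.331776.
t = (72.58 − 0.0959)/0.331776 = 218 days (vs. the pure-advection estimate x/v = 219 d).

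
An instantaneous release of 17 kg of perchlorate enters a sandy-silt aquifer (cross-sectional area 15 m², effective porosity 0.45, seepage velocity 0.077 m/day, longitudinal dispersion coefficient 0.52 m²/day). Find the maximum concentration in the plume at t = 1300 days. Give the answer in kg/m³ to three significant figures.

The peak of an instantaneous 1D plume sits at x = vt; there the Gaussian factor is 1 and C_max = M/(n_e·A·√(4πDt)), where n_e·A is the pore area the mass is dissolved in.
√(4πDt) = √(4π × 0.52 × 1300) = 92.17 m, so C_max = 17/(0.45 × 15 × 92.17) = 0.0273 kg/m³.

0.0273 kg/m³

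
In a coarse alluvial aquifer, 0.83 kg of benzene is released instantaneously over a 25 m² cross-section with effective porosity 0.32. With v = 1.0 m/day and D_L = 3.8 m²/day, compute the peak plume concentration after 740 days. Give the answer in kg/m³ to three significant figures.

0.000552 kg/m³

The peak of an instantaneous 1D plume sits at x = vt; there the Gaussian factor is 1 and C_max = M/(n_e·A·√(4πDt)), where n_e·A is the pore area the mass is dissolved in.
√(4πDt) = √(4π × 3.8 × 740) = 188.0 m, so C_max = 0.83/(0.32 × 25 × 188.0) = 0.000552 kg/m³.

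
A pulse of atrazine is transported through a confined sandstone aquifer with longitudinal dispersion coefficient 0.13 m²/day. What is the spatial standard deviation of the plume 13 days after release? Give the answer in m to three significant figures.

Dispersive spreading gives a Gaussian with σ² = 2Dt; advection only shifts the center.
σ = √(2 × 0.13 × 13) = 1.84 m.

1.84 m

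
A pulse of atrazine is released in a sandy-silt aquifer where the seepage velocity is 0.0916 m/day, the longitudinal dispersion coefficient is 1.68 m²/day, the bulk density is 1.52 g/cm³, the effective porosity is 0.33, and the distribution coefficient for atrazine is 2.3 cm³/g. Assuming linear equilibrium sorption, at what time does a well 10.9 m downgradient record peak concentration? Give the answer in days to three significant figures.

Retardation factor R = 1 + ρ_b·K_d/n = 1 + 1.52 × 2.3/0.33 = 11.59.
Sorption retards both mechanisms: v_R = v/R = 0.007903 m/day, D_R = D/R = 0.1450 m²/day.
Peak time from v_R²t² + 2D_R t − x² = 0: t = (√(D_R² + v_R²x²) − D_R)/v_R².
√(D_R² + v_R²x²) = √(0.1450² + 0.007903² × 10.9²) = 0.1687; v_R² = 6.246e-05.
t = (0.1687 − 0.1450)/6.246e-05 = 379 days.

379 days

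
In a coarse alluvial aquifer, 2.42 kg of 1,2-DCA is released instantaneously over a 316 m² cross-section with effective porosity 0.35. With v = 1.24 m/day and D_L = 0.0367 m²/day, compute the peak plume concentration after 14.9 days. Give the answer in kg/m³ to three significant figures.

0.00835 kg/m³

The peak of an instantaneous 1D plume sits at x = vt; there the Gaussian factor is 1 and C_max = M/(n_e·A·√(4πDt)), where n_e·A is the pore area the mass is dissolved in.
√(4πDt) = √(4π × 0.0367 × 14.9) = 2.621 m, so C_max = 2.42/(0.35 × 316 × 2.621) = 0.00835 kg/m³.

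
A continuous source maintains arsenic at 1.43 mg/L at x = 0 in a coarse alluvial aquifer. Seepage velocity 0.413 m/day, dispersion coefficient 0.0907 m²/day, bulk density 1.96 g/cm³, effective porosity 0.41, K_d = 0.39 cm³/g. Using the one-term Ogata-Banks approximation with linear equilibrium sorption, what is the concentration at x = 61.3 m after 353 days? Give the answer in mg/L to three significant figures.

0.0199 mg/L

Retardation factor R = 1 + ρ_b·K_d/n = 1 + 1.96 × 0.39/0.41 = 2.864.
Sorption retards both mechanisms: v_R = v/R = 0.1442 m/day, D_R = D/R = 0.03167 m²/day.
v_R·t = 0.1442 × 353 = 50.9026 m; 2√(D_R t) = 6.687 m; argument = (61.3 − 50.9026)/6.687 = 1.555.
C = C₀ × ½·erfc(1.555) = 1.43 × 0.01394 = 0.0199 mg/L.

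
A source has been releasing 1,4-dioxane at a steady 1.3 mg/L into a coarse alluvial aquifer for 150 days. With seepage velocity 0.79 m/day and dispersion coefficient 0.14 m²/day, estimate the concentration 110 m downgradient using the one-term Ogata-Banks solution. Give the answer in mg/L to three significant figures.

1.18 mg/L

For a continuous step input, C/C₀ ≈ ½·erfc((x−vt)/(2√(Dt))).
vt = 0.79 × 150 = 118.5 m and 2√(Dt) = 2√(0.14 × 150) = 9.165 m.
Argument (x−vt)/(2√(Dt)) = (110 − 118.5)/9.165 = -0.9274; ½·erfc(-0.9274) = 0.9052.
C = 1.3 × 0.9052 = 1.18 mg/L.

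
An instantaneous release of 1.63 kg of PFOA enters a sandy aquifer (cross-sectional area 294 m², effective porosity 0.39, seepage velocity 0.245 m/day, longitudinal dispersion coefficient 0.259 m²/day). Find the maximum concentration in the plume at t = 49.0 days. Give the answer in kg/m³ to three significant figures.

The peak of an instantaneous 1D plume sits at x = vt; there the Gaussian factor is 1 and C_max = M/(n_e·A·√(4πDt)), where n_e·A is the pore area the mass is dissolved in.
√(4πDt) = √(4π × 0.259 × 49.0) = 12.63 m, so C_max = 1.63/(0.39 × 294 × 12.63) = 0.00113 kg/m³.

0.00113 kg/m³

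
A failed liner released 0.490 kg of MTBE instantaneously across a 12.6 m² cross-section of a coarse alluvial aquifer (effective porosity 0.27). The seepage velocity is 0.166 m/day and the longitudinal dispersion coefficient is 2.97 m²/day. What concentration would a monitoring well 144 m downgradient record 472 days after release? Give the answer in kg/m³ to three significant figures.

For an instantaneous plane source, C(x,t) = M/(n_e·A·√(4πDt)) · exp(−(x−vt)²/(4Dt)), with n_e·A the pore (flow) area.
Plume center vt = 0.166 × 472 = 78.352 m, so the well at 144 m is 65.648 m downgradient of the peak.
√(4πDt) = 132.7 m, giving peak height M/(n_e·A·√(4πDt)) = 0.490/(0.27 × 12.6 × 132.7) = 0.001085 kg/m³.
(x−vt)²/(4Dt) = (65.648)²/(4 × 2.97 × 472) = 0.7686; exp(−0.7686) = 0.4637.
C = 0.001085 × 0.4637 = 0.000503 kg/m³.

0.000503 kg/m³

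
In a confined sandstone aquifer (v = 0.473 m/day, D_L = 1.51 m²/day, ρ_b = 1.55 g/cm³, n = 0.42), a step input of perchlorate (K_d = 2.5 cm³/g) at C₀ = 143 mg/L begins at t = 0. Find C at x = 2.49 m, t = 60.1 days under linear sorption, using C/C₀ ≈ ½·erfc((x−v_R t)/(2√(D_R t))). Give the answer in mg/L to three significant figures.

75.4 mg/L

Retardation factor R = 1 + ρ_b·K_d/n = 1 + 1.55 × 2.5/0.42 = 10.23.
Sorption retards both mechanisms: v_R = v/R = 0.04624 m/day, D_R = D/R = 0.1476 m²/day.
v_R·t = 0.04624 × 60.1 = 2.779024 m; 2√(D_R t) = 5.957 m; argument = (2.49 − 2.779024)/5.957 = -0.04852.
C = C₀ × ½·erfc(-0.04852) = 143 × 0.5274 = 75.4 mg/L.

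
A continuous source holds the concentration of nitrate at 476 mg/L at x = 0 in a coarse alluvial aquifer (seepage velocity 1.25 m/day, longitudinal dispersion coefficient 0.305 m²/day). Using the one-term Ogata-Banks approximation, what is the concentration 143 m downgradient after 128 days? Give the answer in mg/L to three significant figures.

For a continuous step input, C/C₀ ≈ ½·erfc((x−vt)/(2√(Dt))).
vt = 1.25 × 128 = 160 m and 2√(Dt) = 2√(0.305 × 128) = 12.50 m.
Argument (x−vt)/(2√(Dt)) = (143 − 160)/12.50 = -1.360; ½·erfc(-1.360) = 0.9728.
C = 476 × 0.9728 = 463 mg/L.

463 mg/L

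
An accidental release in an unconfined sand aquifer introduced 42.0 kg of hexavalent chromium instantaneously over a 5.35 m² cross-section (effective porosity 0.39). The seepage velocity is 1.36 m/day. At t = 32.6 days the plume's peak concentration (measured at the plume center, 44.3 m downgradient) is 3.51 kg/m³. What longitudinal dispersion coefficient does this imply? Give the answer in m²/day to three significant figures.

At the plume center C_max = M/(n_e·A·√(4πDt)), so D = M²/(4πt·(n_e·A·C_max)²).
n_e·A·C_max = 0.39 × 5.35 × 3.51 = 7.324 kg/m.
D = 42.0²/(4π × 32.6 × 7.324²) = 0.0803 m²/day.

0.0803 m²/day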